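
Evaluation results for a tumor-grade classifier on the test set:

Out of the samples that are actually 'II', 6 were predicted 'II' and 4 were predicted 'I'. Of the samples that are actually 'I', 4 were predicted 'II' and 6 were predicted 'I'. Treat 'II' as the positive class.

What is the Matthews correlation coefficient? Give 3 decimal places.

0.200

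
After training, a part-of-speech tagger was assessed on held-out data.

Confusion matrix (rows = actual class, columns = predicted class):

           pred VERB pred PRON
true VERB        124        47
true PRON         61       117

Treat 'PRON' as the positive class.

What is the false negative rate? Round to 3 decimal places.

FNR = FN/(FN+TP) = 61/(61+117) = 0.343

0.343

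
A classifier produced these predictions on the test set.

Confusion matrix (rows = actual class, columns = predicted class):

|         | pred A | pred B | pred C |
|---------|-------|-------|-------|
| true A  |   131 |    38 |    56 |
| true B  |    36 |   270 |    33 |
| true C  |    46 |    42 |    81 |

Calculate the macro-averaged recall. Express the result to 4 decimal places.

0.6193

Per-class recall (TP/(TP+FN)):
  A: TP=131, FN=38+56=94 → 131/225 = 0.58222
  B: TP=270, FN=36+33=69 → 270/339 = 0.79646
  C: TP=81, FN=46+42=88 → 81/169 = 0.47929
Macro-recall = mean = (0.58222 + 0.79646 + 0.47929) / 3 = 0.6193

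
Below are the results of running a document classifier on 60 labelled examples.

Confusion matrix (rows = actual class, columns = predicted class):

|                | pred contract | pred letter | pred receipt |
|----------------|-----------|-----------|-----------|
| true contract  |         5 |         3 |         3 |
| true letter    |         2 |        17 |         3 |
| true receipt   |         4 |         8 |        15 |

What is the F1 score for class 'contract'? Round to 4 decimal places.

0.4545

F1 score = 2·TP/(2·TP+FP+FN).
contract: TP=5, FP=2+4=6, FN=3+3=6 → 10/22 = 0.45455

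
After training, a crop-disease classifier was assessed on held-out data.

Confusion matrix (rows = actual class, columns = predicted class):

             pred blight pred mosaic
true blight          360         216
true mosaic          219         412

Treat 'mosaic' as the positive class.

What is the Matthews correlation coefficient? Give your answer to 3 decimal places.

0.278

MCC = (TP·TN − FP·FN) / √((TP+FP)(TP+FN)(TN+FP)(TN+FN))
Numerator = 412·360 − 216·219 = 101016
Denominator = √(628·631·576·579) = √132156963072 = 363533.9916
MCC = 101016 / 363533.9916 = 0.278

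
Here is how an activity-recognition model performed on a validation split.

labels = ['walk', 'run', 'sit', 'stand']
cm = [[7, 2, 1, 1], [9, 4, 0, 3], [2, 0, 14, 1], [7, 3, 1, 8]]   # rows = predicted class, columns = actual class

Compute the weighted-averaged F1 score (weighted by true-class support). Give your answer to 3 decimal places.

Per-class F1 score (2·TP/(2·TP+FP+FN)):
  walk: TP=7, FP=2+1+1=4, FN=9+2+7=18 → 14/36 = 0.3889
  run: TP=4, FP=9+0+3=12, FN=2+0+3=5 → 8/25 = 0.3200
  sit: TP=14, FP=2+0+1=3, FN=1+0+1=2 → 28/33 = 0.8485
  stand: TP=8, FP=7+3+1=11, FN=1+3+1=5 → 16/32 = 0.5000
Weighted-F1 score = Σ (supportᵢ/N)·F1 scoreᵢ with N=63: (25/63)·0.3889 + (9/63)·0.3200 + (16/63)·0.8485 + (13/63)·0.5000 = 0.519

0.519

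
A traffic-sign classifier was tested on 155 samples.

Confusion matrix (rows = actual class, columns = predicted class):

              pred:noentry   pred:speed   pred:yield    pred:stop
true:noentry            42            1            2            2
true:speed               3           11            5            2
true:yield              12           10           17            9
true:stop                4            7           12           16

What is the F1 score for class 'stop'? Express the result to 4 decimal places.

0.4706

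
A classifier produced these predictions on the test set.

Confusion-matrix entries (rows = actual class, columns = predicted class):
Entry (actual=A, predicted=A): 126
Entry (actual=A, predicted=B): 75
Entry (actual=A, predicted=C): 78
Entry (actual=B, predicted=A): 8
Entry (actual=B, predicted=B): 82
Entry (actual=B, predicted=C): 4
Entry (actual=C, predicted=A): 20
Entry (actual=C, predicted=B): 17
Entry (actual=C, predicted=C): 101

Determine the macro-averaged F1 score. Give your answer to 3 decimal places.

0.608

Per-class F1 score (2·TP/(2·TP+FP+FN)):
  A: TP=126, FP=8+20=28, FN=75+78=153 → 252/433 = 0.5820
  B: TP=82, FP=75+17=92, FN=8+4=12 → 164/268 = 0.6119
  C: TP=101, FP=78+4=82, FN=20+17=37 → 202/321 = 0.6293
Macro-F1 score = mean = (0.5820 + 0.6119 + 0.6293) / 3 = 0.608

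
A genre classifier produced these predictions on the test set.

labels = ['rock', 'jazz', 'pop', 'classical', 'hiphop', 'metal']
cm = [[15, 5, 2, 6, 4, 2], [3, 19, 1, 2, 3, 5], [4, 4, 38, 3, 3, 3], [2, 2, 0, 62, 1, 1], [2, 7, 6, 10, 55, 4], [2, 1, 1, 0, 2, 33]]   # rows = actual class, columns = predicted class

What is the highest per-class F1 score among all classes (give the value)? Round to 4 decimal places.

0.8212

Per-class F1 score (2·TP/(2·TP+FP+FN)):
  rock: TP=15, FP=3+4+2+2+2=13, FN=5+2+6+4+2=19 → 30/62 = 0.48387
  jazz: TP=19, FP=5+4+2+7+1=19, FN=3+1+2+3+5=14 → 38/71 = 0.53521
  pop: TP=38, FP=2+1+0+6+1=10, FN=4+4+3+3+3=17 → 76/103 = 0.73786
  classical: TP=62, FP=6+2+3+10+0=21, FN=2+2+0+1+1=6 → 124/151 = 0.82119
  hiphop: TP=55, FP=4+3+3+1+2=13, FN=2+7+6+10+4=29 → 110/152 = 0.72368
  metal: TP=33, FP=2+5+3+1+4=15, FN=2+1+1+0+2=6 → 66/87 = 0.75862
Highest is class 'classical' with F1 score = 0.8212.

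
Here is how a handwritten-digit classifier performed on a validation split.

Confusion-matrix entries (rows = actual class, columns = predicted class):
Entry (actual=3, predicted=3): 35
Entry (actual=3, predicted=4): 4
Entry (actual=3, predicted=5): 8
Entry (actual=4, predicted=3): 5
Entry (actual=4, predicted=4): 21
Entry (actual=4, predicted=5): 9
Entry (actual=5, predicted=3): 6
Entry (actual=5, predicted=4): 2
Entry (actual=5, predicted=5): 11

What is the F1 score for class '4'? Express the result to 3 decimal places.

0.677

F1 score = 2·TP/(2·TP+FP+FN).
4: TP=21, FP=4+2=6, FN=5+9=14 → 42/62 = 0.6774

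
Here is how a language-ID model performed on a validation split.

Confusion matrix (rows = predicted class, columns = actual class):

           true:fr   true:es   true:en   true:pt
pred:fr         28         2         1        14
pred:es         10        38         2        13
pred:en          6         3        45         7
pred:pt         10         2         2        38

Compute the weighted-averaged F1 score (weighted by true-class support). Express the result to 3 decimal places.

0.665

Per-class F1 score (2·TP/(2·TP+FP+FN)):
  fr: TP=28, FP=2+1+14=17, FN=10+6+10=26 → 56/99 = 0.5657
  es: TP=38, FP=10+2+13=25, FN=2+3+2=7 → 76/108 = 0.7037
  en: TP=45, FP=6+3+7=16, FN=1+2+2=5 → 90/111 = 0.8108
  pt: TP=38, FP=10+2+2=14, FN=14+13+7=34 → 76/124 = 0.6129
Weighted-F1 score = Σ (supportᵢ/N)·F1 scoreᵢ with N=221: (54/221)·0.5657 + (45/221)·0.7037 + (50/221)·0.8108 + (72/221)·0.6129 = 0.665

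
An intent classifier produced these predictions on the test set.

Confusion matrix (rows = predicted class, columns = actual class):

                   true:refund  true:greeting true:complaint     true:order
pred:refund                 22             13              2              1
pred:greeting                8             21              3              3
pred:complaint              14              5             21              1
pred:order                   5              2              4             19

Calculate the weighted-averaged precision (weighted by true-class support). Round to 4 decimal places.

Per-class precision (TP/(TP+FP)):
  refund: TP=22, FP=13+2+1=16 → 22/38 = 0.57895
  greeting: TP=21, FP=8+3+3=14 → 21/35 = 0.60000
  complaint: TP=21, FP=14+5+1=20 → 21/41 = 0.51220
  order: TP=19, FP=5+2+4=11 → 19/30 = 0.63333
Weighted-precision = Σ (supportᵢ/N)·precisionᵢ with N=144: (49/144)·0.57895 + (41/144)·0.60000 + (30/144)·0.51220 + (24/144)·0.63333 = 0.5801

0.5801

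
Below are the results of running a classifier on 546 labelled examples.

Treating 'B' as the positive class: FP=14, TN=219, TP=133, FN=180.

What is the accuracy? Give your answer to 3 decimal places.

0.645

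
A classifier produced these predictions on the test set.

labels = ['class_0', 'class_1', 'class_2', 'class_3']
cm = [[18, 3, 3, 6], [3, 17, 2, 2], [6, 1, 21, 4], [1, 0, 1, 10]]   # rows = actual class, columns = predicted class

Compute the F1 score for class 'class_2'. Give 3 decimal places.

Treat 'class_2' as positive and all other classes as negative.
F1 score = 2·TP/(2·TP+FP+FN).
class_2: TP=21, FP=3+2+1=6, FN=6+1+4=11 → 42/59 = 0.7119

0.712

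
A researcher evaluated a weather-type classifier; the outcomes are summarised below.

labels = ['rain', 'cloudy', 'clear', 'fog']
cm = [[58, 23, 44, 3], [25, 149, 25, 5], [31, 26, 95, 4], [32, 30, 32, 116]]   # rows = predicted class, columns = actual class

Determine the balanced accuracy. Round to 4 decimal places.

Balanced accuracy = mean of per-class recall.
  rain: recall = 58/146 = 0.39726
  cloudy: recall = 149/228 = 0.65351
  clear: recall = 95/196 = 0.48469
  fog: recall = 116/128 = 0.90625
Mean = (0.39726 + 0.65351 + 0.48469 + 0.90625) / 4 = 0.6104

0.6104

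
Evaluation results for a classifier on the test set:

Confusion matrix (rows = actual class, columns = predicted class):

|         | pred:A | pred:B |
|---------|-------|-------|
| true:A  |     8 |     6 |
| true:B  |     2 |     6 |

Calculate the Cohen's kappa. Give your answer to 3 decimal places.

Observed agreement pₒ = trace/N = 14/22 = 0.6364
Expected agreement pₑ = Σ (rowᵢ·colᵢ)/N² = (14·10 + 8·12)/22² = 0.4876
κ = (pₒ − pₑ)/(1 − pₑ) = (0.6364 − 0.4876)/(1 − 0.4876) = 0.290

0.290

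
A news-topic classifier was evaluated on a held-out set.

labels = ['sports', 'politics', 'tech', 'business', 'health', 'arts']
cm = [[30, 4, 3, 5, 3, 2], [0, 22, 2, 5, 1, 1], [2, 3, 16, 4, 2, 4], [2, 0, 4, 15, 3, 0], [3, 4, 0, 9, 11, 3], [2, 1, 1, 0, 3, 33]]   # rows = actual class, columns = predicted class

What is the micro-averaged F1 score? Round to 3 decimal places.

0.626

Micro-averaging pools counts across classes: ΣTP=127, ΣFP=76, ΣFN=76.
Micro-F1 score = 2·TP/(2·TP+FP+FN) on pooled counts = 0.626 (equals overall accuracy in single-label multiclass).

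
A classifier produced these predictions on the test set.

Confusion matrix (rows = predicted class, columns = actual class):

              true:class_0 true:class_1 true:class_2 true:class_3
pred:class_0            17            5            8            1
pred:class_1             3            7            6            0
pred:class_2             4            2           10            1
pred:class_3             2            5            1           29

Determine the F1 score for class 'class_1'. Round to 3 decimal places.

0.400

Treat 'class_1' as positive and all other classes as negative.
F1 score = 2·TP/(2·TP+FP+FN).
class_1: TP=7, FP=3+6+0=9, FN=5+2+5=12 → 14/35 = 0.4000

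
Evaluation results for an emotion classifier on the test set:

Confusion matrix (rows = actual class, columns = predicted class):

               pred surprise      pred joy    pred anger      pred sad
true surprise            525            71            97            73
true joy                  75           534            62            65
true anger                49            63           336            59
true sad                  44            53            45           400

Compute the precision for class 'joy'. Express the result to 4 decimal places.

precision = TP/(TP+FP).
joy: TP=534, FP=71+63+53=187 → 534/721 = 0.74064

0.7406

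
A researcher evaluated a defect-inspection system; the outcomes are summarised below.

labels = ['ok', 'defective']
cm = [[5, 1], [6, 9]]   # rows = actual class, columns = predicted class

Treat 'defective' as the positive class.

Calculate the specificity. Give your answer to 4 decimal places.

0.8333

Specificity = TN/(TN+FP) = 5/(5+1) = 0.8333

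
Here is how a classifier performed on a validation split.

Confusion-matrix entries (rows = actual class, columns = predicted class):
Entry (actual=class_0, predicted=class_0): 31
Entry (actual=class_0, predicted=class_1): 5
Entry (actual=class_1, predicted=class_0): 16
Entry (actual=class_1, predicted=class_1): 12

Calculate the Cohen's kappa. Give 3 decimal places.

0.303

Observed agreement pₒ = trace/N = 43/64 = 0.6719
Expected agreement pₑ = Σ (rowᵢ·colᵢ)/N² = (36·47 + 28·17)/64² = 0.5293
κ = (pₒ − pₑ)/(1 − pₑ) = (0.6719 − 0.5293)/(1 − 0.5293) = 0.303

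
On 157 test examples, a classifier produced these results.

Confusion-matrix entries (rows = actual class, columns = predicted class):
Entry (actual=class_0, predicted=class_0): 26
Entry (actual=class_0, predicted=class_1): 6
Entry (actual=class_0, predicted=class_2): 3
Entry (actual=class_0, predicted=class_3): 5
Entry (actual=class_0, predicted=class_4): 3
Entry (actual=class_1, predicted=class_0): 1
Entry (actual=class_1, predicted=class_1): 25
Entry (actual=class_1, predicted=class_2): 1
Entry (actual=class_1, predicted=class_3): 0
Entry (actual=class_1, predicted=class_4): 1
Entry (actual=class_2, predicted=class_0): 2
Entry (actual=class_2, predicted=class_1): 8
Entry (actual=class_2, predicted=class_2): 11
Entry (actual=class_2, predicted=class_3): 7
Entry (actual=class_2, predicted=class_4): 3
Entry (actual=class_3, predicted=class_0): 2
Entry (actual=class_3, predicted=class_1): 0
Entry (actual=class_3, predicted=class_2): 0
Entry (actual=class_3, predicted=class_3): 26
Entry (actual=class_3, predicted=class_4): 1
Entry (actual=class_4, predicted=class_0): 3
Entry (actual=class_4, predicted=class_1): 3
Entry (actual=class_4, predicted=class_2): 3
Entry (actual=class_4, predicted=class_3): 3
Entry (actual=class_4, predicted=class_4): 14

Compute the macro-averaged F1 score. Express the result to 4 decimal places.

0.6330

Per-class F1 score (2·TP/(2·TP+FP+FN)):
  class_0: TP=26, FP=1+2+2+3=8, FN=6+3+5+3=17 → 52/77 = 0.67532
  class_1: TP=25, FP=6+8+0+3=17, FN=1+1+0+1=3 → 50/70 = 0.71429
  class_2: TP=11, FP=3+1+0+3=7, FN=2+8+7+3=20 → 22/49 = 0.44898
  class_3: TP=26, FP=5+0+7+3=15, FN=2+0+0+1=3 → 52/70 = 0.74286
  class_4: TP=14, FP=3+1+3+1=8, FN=3+3+3+3=12 → 28/48 = 0.58333
Macro-F1 score = mean = (0.67532 + 0.71429 + 0.44898 + 0.74286 + 0.58333) / 5 = 0.6330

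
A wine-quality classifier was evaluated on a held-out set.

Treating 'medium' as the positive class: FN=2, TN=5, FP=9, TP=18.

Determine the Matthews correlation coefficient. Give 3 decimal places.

0.313

MCC = (TP·TN − FP·FN) / √((TP+FP)(TP+FN)(TN+FP)(TN+FN))
Numerator = 18·5 − 9·2 = 72
Denominator = √(27·20·14·7) = √52920 = 230.0435
MCC = 72 / 230.0435 = 0.313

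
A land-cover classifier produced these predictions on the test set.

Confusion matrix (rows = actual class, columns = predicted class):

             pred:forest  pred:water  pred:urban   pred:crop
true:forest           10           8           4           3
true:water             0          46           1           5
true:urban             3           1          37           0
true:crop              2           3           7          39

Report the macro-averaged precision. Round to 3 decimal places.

0.761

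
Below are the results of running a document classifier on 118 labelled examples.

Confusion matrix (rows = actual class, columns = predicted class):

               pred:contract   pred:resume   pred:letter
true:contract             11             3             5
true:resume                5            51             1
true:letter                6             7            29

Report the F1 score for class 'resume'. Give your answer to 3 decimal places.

0.864

Take TP from the diagonal, FP from the rest of the 'resume' prediction marginal, FN from the rest of the 'resume' actual marginal.
F1 score = 2·TP/(2·TP+FP+FN).
resume: TP=51, FP=3+7=10, FN=5+1=6 → 102/118 = 0.8644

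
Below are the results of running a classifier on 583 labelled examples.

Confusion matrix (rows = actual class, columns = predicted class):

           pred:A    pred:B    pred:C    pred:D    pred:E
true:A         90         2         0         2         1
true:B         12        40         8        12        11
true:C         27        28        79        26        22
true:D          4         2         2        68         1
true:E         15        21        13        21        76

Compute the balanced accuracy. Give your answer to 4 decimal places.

0.6534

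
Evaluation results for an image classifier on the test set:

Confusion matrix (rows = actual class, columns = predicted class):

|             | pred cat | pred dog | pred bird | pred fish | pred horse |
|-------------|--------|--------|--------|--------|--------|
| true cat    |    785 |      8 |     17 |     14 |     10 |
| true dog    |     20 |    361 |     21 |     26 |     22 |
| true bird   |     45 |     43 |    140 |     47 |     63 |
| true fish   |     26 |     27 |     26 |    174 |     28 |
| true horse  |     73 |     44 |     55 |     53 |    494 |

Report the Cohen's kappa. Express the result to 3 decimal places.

0.666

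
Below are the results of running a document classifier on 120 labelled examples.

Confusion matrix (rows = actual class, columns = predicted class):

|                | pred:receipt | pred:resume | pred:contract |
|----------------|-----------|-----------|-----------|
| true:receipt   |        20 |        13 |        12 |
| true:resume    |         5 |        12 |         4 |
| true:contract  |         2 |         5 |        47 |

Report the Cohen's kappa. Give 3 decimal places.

0.462

Observed agreement pₒ = trace/N = 79/120 = 0.6583
Expected agreement pₑ = Σ (rowᵢ·colᵢ)/N² = (45·27 + 21·30 + 54·63)/120² = 0.3644
κ = (pₒ − pₑ)/(1 − pₑ) = (0.6583 − 0.3644)/(1 − 0.3644) = 0.462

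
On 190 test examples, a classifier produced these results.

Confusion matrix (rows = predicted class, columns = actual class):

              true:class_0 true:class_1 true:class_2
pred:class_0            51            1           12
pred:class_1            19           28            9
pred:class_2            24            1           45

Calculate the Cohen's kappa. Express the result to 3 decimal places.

Observed agreement pₒ = trace/N = 124/190 = 0.6526
Expected agreement pₑ = Σ (rowᵢ·colᵢ)/N² = (94·64 + 30·56 + 66·70)/190² = 0.3412
κ = (pₒ − pₑ)/(1 − pₑ) = (0.6526 − 0.3412)/(1 − 0.3412) = 0.473

0.473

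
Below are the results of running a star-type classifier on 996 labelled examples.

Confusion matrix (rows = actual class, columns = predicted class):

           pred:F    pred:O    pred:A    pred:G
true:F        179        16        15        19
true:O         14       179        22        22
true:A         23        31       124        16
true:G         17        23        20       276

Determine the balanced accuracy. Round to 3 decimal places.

0.749

Balanced accuracy = mean of per-class recall.
  F: recall = 179/229 = 0.7817
  O: recall = 179/237 = 0.7553
  A: recall = 124/194 = 0.6392
  G: recall = 276/336 = 0.8214
Mean = (0.7817 + 0.7553 + 0.6392 + 0.8214) / 4 = 0.749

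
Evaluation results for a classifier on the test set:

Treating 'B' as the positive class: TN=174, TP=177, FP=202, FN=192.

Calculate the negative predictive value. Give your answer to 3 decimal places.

0.475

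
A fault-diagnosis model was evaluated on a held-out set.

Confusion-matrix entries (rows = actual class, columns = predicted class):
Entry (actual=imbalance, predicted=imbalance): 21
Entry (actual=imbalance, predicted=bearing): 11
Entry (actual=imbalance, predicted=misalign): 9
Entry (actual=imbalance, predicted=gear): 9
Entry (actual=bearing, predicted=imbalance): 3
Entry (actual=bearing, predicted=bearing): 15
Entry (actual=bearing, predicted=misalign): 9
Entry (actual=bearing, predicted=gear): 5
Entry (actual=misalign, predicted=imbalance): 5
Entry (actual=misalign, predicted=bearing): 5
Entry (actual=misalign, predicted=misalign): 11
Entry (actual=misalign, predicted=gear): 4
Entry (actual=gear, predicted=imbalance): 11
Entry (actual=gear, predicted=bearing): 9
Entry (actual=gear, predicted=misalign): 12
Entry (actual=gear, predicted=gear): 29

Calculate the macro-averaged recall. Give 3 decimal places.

Per-class recall (TP/(TP+FN)):
  imbalance: TP=21, FN=11+9+9=29 → 21/50 = 0.4200
  bearing: TP=15, FN=3+9+5=17 → 15/32 = 0.4688
  misalign: TP=11, FN=5+5+4=14 → 11/25 = 0.4400
  gear: TP=29, FN=11+9+12=32 → 29/61 = 0.4754
Macro-recall = mean = (0.4200 + 0.4688 + 0.4400 + 0.4754) / 4 = 0.451

0.451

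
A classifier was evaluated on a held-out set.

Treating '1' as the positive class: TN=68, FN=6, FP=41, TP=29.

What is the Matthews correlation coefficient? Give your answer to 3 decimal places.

0.388

MCC = (TP·TN − FP·FN) / √((TP+FP)(TP+FN)(TN+FP)(TN+FN))
Numerator = 29·68 − 41·6 = 1726
Denominator = √(70·35·109·74) = √19761700 = 4445.4134
MCC = 1726 / 4445.4134 = 0.388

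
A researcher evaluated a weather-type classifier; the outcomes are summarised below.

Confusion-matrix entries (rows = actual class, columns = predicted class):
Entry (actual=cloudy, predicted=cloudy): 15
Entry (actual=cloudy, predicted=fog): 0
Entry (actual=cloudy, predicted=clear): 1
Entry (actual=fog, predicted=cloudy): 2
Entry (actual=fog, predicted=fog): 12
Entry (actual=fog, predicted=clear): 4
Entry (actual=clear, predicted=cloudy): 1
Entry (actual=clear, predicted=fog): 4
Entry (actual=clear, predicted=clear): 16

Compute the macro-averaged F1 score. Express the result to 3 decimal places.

0.783

Per-class F1 score (2·TP/(2·TP+FP+FN)):
  cloudy: TP=15, FP=2+1=3, FN=0+1=1 → 30/34 = 0.8824
  fog: TP=12, FP=0+4=4, FN=2+4=6 → 24/34 = 0.7059
  clear: TP=16, FP=1+4=5, FN=1+4=5 → 32/42 = 0.7619
Macro-F1 score = mean = (0.8824 + 0.7059 + 0.7619) / 3 = 0.783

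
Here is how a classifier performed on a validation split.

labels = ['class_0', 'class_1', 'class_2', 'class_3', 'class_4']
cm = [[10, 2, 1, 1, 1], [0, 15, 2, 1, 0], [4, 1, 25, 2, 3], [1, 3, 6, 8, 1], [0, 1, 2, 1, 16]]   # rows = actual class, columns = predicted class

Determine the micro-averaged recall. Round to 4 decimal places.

0.6916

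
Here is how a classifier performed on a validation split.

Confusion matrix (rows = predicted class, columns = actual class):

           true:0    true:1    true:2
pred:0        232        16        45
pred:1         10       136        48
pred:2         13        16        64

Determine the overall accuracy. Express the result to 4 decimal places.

0.7448

Accuracy = trace / total = (232+136+64=432) / 580 = 432/580 = 0.7448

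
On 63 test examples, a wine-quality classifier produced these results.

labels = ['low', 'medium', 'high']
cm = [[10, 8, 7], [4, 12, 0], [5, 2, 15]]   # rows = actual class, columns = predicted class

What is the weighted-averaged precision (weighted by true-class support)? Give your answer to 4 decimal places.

0.5855

Per-class precision (TP/(TP+FP)):
  low: TP=10, FP=4+5=9 → 10/19 = 0.52632
  medium: TP=12, FP=8+2=10 → 12/22 = 0.54545
  high: TP=15, FP=7+0=7 → 15/22 = 0.68182
Weighted-precision = Σ (supportᵢ/N)·precisionᵢ with N=63: (25/63)·0.52632 + (16/63)·0.54545 + (22/63)·0.68182 = 0.5855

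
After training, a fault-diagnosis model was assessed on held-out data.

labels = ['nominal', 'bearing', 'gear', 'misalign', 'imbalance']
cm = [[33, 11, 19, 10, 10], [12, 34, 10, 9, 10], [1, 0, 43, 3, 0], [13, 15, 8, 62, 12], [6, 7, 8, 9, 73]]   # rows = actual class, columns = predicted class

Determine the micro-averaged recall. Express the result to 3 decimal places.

Micro-averaging pools counts across classes: ΣTP=245, ΣFP=173, ΣFN=173.
Micro-recall = TP/(TP+FN) on pooled counts = 0.586 (equals overall accuracy in single-label multiclass).

0.586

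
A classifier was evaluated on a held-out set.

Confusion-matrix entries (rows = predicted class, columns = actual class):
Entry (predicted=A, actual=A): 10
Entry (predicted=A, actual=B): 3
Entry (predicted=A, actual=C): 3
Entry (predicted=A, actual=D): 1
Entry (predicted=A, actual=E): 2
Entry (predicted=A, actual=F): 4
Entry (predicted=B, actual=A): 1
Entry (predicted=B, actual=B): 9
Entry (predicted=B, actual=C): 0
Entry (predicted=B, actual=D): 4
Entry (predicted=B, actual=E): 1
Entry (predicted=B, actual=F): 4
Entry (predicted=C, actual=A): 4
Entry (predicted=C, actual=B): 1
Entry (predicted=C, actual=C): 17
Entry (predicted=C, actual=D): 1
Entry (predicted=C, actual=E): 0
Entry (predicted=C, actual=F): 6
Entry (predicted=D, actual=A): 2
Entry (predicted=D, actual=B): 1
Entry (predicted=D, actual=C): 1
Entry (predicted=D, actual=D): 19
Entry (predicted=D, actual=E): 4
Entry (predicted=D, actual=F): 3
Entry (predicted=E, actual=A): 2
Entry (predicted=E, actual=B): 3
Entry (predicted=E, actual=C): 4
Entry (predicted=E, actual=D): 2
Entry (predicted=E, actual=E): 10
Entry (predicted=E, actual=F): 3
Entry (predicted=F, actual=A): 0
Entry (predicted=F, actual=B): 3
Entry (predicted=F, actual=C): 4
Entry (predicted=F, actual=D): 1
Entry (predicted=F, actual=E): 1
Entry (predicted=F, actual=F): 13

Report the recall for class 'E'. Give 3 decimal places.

Take TP from the diagonal, FP from the rest of the 'E' prediction marginal, FN from the rest of the 'E' actual marginal.
recall = TP/(TP+FN).
E: TP=10, FN=2+1+0+4+1=8 → 10/18 = 0.5556

0.556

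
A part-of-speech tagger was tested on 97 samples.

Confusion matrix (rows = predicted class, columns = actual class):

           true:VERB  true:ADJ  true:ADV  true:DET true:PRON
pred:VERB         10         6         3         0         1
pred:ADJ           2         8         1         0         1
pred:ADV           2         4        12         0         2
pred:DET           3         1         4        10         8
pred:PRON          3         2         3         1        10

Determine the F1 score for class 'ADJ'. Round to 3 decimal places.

0.485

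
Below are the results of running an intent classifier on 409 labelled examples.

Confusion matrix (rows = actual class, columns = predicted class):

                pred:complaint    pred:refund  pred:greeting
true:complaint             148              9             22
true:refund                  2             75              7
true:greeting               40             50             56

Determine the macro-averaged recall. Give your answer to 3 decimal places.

0.701

Per-class recall (TP/(TP+FN)):
  complaint: TP=148, FN=9+22=31 → 148/179 = 0.8268
  refund: TP=75, FN=2+7=9 → 75/84 = 0.8929
  greeting: TP=56, FN=40+50=90 → 56/146 = 0.3836
Macro-recall = mean = (0.8268 + 0.8929 + 0.3836) / 3 = 0.701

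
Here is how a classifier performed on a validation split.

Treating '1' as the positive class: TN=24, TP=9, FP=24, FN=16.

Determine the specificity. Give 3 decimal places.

Specificity = TN/(TN+FP) = 24/(24+24) = 0.500

0.500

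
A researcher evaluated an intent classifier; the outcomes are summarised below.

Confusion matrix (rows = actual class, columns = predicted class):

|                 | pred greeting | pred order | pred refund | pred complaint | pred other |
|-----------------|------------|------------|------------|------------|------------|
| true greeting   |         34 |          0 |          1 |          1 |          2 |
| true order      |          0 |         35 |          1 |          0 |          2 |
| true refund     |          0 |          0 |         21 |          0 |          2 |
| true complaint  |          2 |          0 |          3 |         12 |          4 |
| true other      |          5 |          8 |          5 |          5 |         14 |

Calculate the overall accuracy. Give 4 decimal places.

Accuracy = trace / total = (34+35+21+12+14=116) / 157 = 116/157 = 0.7389

0.7389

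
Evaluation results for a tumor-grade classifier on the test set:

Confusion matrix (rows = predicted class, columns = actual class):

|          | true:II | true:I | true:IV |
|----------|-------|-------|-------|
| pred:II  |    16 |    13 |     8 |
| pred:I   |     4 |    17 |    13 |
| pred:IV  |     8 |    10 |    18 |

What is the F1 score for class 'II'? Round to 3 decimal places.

0.492

F1 score = 2·TP/(2·TP+FP+FN).
II: TP=16, FP=13+8=21, FN=4+8=12 → 32/65 = 0.4923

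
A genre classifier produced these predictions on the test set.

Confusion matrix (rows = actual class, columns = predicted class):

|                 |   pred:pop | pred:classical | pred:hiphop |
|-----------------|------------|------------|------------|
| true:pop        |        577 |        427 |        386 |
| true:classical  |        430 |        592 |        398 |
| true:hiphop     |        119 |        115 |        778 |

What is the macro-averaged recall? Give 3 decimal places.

0.534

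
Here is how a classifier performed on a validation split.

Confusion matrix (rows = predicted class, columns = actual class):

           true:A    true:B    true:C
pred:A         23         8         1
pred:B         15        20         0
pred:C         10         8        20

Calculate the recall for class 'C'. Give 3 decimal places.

Take TP from the diagonal, FP from the rest of the 'C' prediction marginal, FN from the rest of the 'C' actual marginal.
recall = TP/(TP+FN).
C: TP=20, FN=1+0=1 → 20/21 = 0.9524

0.952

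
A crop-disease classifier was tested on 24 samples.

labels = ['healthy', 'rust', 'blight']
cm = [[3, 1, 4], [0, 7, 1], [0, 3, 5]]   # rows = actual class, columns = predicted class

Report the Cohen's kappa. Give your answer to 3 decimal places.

0.438

Observed agreement pₒ = trace/N = 15/24 = 0.6250
Expected agreement pₑ = Σ (rowᵢ·colᵢ)/N² = (8·3 + 8·11 + 8·10)/24² = 0.3333
κ = (pₒ − pₑ)/(1 − pₑ) = (0.6250 − 0.3333)/(1 − 0.3333) = 0.438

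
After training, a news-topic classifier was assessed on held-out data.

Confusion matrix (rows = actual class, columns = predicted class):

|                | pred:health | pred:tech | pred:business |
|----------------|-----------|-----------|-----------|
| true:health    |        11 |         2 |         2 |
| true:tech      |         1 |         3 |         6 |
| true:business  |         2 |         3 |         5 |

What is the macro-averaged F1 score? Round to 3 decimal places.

0.509

Per-class F1 score (2·TP/(2·TP+FP+FN)):
  health: TP=11, FP=1+2=3, FN=2+2=4 → 22/29 = 0.7586
  tech: TP=3, FP=2+3=5, FN=1+6=7 → 6/18 = 0.3333
  business: TP=5, FP=2+6=8, FN=2+3=5 → 10/23 = 0.4348
Macro-F1 score = mean = (0.7586 + 0.3333 + 0.4348) / 3 = 0.509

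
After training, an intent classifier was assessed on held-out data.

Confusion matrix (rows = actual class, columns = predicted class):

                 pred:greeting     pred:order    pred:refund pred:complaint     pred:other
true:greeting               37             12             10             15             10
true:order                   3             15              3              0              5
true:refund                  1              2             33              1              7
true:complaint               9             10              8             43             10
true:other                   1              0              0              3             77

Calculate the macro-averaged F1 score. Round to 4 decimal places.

0.6199

Per-class F1 score (2·TP/(2·TP+FP+FN)):
  greeting: TP=37, FP=3+1+9+1=14, FN=12+10+15+10=47 → 74/135 = 0.54815
  order: TP=15, FP=12+2+10+0=24, FN=3+3+0+5=11 → 30/65 = 0.46154
  refund: TP=33, FP=10+3+8+0=21, FN=1+2+1+7=11 → 66/98 = 0.67347
  complaint: TP=43, FP=15+0+1+3=19, FN=9+10+8+10=37 → 86/142 = 0.60563
  other: TP=77, FP=10+5+7+10=32, FN=1+0+0+3=4 → 154/190 = 0.81053
Macro-F1 score = mean = (0.54815 + 0.46154 + 0.67347 + 0.60563 + 0.81053) / 5 = 0.6199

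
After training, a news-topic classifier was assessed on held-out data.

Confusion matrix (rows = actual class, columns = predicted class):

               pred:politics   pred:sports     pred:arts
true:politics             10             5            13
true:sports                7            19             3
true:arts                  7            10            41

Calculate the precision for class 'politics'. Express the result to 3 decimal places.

One-vs-rest for 'politics': TP = diagonal; FP = other classes predicted 'politics'; FN = 'politics' predicted as other.
precision = TP/(TP+FP).
politics: TP=10, FP=7+7=14 → 10/24 = 0.4167

0.417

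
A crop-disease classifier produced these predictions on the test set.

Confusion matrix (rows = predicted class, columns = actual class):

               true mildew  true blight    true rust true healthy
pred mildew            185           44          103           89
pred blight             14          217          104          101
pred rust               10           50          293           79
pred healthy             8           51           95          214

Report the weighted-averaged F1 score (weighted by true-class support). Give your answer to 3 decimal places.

0.546

Per-class F1 score (2·TP/(2·TP+FP+FN)):
  mildew: TP=185, FP=44+103+89=236, FN=14+10+8=32 → 370/638 = 0.5799
  blight: TP=217, FP=14+104+101=219, FN=44+50+51=145 → 434/798 = 0.5439
  rust: TP=293, FP=10+50+79=139, FN=103+104+95=302 → 586/1027 = 0.5706
  healthy: TP=214, FP=8+51+95=154, FN=89+101+79=269 → 428/851 = 0.5029
Weighted-F1 score = Σ (supportᵢ/N)·F1 scoreᵢ with N=1657: (217/1657)·0.5799 + (362/1657)·0.5439 + (595/1657)·0.5706 + (483/1657)·0.5029 = 0.546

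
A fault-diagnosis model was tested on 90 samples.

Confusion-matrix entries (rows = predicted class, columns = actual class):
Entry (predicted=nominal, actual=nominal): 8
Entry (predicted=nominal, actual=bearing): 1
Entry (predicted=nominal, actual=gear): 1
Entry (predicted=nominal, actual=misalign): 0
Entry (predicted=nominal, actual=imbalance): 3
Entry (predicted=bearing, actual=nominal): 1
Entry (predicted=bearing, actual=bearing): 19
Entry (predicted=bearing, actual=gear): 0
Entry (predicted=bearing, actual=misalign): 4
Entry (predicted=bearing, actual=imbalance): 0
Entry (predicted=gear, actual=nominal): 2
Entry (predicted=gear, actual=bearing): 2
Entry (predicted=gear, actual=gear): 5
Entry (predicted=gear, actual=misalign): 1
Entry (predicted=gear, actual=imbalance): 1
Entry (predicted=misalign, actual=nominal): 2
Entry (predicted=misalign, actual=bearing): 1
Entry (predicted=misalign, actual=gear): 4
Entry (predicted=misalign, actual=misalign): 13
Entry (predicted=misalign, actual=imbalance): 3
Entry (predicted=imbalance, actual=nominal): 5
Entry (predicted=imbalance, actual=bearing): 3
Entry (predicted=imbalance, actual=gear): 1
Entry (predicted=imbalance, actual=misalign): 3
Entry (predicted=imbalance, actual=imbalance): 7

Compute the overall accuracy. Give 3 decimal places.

Accuracy = trace / total = (8+19+5+13+7=52) / 90 = 52/90 = 0.578

0.578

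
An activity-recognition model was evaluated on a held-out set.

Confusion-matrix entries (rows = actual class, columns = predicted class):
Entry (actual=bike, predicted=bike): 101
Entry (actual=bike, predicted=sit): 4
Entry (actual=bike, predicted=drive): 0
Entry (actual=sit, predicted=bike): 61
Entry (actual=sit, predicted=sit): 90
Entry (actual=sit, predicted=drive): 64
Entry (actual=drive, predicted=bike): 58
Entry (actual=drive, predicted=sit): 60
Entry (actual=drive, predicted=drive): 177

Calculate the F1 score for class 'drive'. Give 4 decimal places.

0.6604

Treat 'drive' as positive and all other classes as negative.
F1 score = 2·TP/(2·TP+FP+FN).
drive: TP=177, FP=0+64=64, FN=58+60=118 → 354/536 = 0.66045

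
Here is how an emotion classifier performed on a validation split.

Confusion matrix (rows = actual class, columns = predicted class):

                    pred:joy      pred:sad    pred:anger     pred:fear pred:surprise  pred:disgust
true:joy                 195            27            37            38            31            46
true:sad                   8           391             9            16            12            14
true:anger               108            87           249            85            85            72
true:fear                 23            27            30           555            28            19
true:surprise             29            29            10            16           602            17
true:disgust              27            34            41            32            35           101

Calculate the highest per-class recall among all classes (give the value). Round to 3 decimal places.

0.869

Per-class recall (TP/(TP+FN)):
  joy: TP=195, FN=27+37+38+31+46=179 → 195/374 = 0.5214
  sad: TP=391, FN=8+9+16+12+14=59 → 391/450 = 0.8689
  anger: TP=249, FN=108+87+85+85+72=437 → 249/686 = 0.3630
  fear: TP=555, FN=23+27+30+28+19=127 → 555/682 = 0.8138
  surprise: TP=602, FN=29+29+10+16+17=101 → 602/703 = 0.8563
  disgust: TP=101, FN=27+34+41+32+35=169 → 101/270 = 0.3741
Highest is class 'sad' with recall = 0.869.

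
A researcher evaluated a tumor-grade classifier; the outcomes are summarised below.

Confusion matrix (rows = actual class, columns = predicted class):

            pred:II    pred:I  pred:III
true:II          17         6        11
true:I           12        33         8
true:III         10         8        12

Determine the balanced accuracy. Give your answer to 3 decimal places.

Balanced accuracy = mean of per-class recall.
  II: recall = 17/34 = 0.5000
  I: recall = 33/53 = 0.6226
  III: recall = 12/30 = 0.4000
Mean = (0.5000 + 0.6226 + 0.4000) / 3 = 0.508

0.508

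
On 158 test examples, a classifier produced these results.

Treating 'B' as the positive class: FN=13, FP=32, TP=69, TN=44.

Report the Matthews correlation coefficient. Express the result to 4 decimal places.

0.4374

MCC = (TP·TN − FP·FN) / √((TP+FP)(TP+FN)(TN+FP)(TN+FN))
Numerator = 69·44 − 32·13 = 2620
Denominator = √(101·82·76·57) = √35877624 = 5989.7933
MCC = 2620 / 5989.7933 = 0.4374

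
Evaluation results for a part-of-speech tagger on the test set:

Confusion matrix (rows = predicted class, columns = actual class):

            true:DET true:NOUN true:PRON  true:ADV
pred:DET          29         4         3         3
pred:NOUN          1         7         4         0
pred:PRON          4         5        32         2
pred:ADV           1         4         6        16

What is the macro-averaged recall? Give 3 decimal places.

0.663

Per-class recall (TP/(TP+FN)):
  DET: TP=29, FN=1+4+1=6 → 29/35 = 0.8286
  NOUN: TP=7, FN=4+5+4=13 → 7/20 = 0.3500
  PRON: TP=32, FN=3+4+6=13 → 32/45 = 0.7111
  ADV: TP=16, FN=3+0+2=5 → 16/21 = 0.7619
Macro-recall = mean = (0.8286 + 0.3500 + 0.7111 + 0.7619) / 4 = 0.663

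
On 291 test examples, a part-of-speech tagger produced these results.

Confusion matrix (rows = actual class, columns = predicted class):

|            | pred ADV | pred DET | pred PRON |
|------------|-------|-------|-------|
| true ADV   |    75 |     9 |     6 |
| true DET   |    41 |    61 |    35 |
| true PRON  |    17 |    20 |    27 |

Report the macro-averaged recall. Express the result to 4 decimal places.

0.5668

Per-class recall (TP/(TP+FN)):
  ADV: TP=75, FN=9+6=15 → 75/90 = 0.83333
  DET: TP=61, FN=41+35=76 → 61/137 = 0.44526
  PRON: TP=27, FN=17+20=37 → 27/64 = 0.42188
Macro-recall = mean = (0.83333 + 0.44526 + 0.42188) / 3 = 0.5668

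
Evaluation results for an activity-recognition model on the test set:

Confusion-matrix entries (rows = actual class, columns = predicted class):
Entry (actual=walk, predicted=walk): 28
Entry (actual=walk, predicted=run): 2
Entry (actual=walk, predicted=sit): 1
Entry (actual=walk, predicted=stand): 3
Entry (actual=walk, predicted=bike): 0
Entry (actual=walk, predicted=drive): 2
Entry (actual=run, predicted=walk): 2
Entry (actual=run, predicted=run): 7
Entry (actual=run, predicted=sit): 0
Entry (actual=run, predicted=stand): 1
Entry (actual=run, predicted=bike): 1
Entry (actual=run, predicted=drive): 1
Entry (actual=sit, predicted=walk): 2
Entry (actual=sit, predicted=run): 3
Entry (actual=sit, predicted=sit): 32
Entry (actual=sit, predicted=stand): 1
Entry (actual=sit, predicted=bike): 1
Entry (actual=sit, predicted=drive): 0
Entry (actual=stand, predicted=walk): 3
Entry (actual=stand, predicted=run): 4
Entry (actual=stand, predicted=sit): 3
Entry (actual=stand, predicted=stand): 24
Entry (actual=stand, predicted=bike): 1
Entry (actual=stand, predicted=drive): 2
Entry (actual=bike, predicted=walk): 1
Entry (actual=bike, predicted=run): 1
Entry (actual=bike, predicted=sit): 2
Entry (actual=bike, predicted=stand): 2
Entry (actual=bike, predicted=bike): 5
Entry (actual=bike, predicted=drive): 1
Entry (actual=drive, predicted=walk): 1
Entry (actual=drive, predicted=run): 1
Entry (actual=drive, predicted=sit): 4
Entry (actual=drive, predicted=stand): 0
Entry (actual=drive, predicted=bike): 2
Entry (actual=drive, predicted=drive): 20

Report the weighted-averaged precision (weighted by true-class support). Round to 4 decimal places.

0.7183

Per-class precision (TP/(TP+FP)):
  walk: TP=28, FP=2+2+3+1+1=9 → 28/37 = 0.75676
  run: TP=7, FP=2+3+4+1+1=11 → 7/18 = 0.38889
  sit: TP=32, FP=1+0+3+2+4=10 → 32/42 = 0.76190
  stand: TP=24, FP=3+1+1+2+0=7 → 24/31 = 0.77419
  bike: TP=5, FP=0+1+1+1+2=5 → 5/10 = 0.50000
  drive: TP=20, FP=2+1+0+2+1=6 → 20/26 = 0.76923
Weighted-precision = Σ (supportᵢ/N)·precisionᵢ with N=164: (36/164)·0.75676 + (12/164)·0.38889 + (39/164)·0.76190 + (37/164)·0.77419 + (12/164)·0.50000 + (28/164)·0.76923 = 0.7183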